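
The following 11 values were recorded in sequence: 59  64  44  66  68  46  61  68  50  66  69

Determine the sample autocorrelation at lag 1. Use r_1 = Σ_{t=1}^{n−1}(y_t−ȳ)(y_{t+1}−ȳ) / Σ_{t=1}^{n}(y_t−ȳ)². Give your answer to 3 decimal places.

Mean ȳ = (59 + 64 + 44 + 66 + 68 + 46 + 61 + 68 + 50 + 66 + 69)/11 = 60.0909
Numerator Σ_{t=1}^{10}(y_t−ȳ)(y_{t+1}−ȳ) = -319.3719
Denominator Σ(y_t−ȳ)² = 850.9091
r_1 = -319.3719 / 850.9091 = -0.375

-0.375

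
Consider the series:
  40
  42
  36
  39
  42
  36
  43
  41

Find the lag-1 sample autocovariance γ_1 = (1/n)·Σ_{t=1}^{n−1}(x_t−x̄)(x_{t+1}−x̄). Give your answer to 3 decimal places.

-2.908

Mean x̄ = (40 + 42 + 36 + 39 + 42 + 36 + 43 + 41)/8 = 39.8750
Σ_{t=1}^{7}(x_t−x̄)(x_{t+1}−x̄) = -23.2656
γ_1 = -23.2656 / 8 = -2.908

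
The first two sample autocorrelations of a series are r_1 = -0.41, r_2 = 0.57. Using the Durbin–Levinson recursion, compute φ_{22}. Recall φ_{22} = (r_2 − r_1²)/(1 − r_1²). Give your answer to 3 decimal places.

0.483

φ_{22} = (r_2 − r_1²) / (1 − r_1²)
r_1² = (-0.41)² = 0.1681
Numerator = 0.57 − 0.1681 = 0.4019; denominator = 1 − 0.1681 = 0.8319
φ_{22} = 0.4019 / 0.8319 = 0.483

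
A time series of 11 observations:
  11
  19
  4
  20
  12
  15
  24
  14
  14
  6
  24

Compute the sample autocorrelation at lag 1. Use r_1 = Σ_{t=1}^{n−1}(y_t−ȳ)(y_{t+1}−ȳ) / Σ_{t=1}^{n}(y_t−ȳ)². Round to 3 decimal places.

-0.490

Mean ȳ = (11 + 19 + 4 + 20 + 12 + 15 + 24 + 14 + 14 + 6 + 24)/11 = 14.8182
Numerator Σ_{t=1}^{10}(y_t−ȳ)(y_{t+1}−ȳ) = -211.3058
Denominator Σ(y_t−ȳ)² = 431.6364
r_1 = -211.3058 / 431.6364 = -0.490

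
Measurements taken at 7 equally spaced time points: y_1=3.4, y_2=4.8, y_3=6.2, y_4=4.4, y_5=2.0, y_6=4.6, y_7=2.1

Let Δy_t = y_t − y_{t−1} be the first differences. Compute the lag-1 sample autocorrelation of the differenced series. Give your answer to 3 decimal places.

-0.354

First differences Δy: 1.4, 1.4, -1.8, -2.4, 2.6, -2.5
Mean of differences = -0.2167
Numerator Σ(Δy_t−Δȳ)(Δy_{t+1}−Δȳ) = -9.0703
Denominator Σ(Δy_t−Δȳ)² = 25.6483
r_1(Δy) = -9.0703 / 25.6483 = -0.354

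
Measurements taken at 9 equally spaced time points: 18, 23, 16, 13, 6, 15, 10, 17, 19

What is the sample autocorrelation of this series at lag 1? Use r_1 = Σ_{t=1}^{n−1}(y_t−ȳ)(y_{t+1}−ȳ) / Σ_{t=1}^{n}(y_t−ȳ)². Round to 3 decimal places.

0.231

Mean ȳ = (18 + 23 + 16 + 13 + 6 + 15 + 10 + 17 + 19)/9 = 15.2222
Numerator Σ_{t=1}^{8}(y_t−ȳ)(y_{t+1}−ȳ) = 47.0617
Denominator Σ(y_t−ȳ)² = 203.5556
r_1 = 47.0617 / 203.5556 = 0.231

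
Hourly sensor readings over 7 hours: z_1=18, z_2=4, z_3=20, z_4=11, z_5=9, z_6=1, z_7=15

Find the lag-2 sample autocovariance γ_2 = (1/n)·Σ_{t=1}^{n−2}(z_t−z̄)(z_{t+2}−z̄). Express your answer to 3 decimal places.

5.137

Mean z̄ = (18 + 4 + 20 + 11 + 9 + 1 + 15)/7 = 11.1429
Deviations: 6.8571, -7.1429, 8.8571, -0.1429, -2.1429, -10.1429, 3.8571
Σ_{t=1}^{5}(z_t−z̄)(z_{t+2}−z̄) = 35.9592
γ_2 = 35.9592 / 7 = 5.137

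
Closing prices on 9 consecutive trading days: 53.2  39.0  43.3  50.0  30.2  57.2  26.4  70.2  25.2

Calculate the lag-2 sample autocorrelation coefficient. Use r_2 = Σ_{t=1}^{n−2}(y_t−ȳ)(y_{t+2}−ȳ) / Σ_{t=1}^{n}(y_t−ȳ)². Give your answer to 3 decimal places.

Mean ȳ = (53.2 + 39.0 + 43.3 + 50.0 + 30.2 + 57.2 + 26.4 + 70.2 + 25.2)/9 = 43.8556
Σ(y_t−ȳ)(y_{t+2}−ȳ) = (-5.1914) + (-29.8347) + (7.5864) + (81.9942) + (238.3653) + (351.5520) + (325.6431) = 970.1149
Denominator Σ(y_t−ȳ)² = 1860.2622
r_2 = 970.1149 / 1860.2622 = 0.521

0.521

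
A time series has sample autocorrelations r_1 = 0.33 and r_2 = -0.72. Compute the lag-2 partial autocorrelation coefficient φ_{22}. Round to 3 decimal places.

-0.930

φ_{22} = (r_2 − r_1²) / (1 − r_1²)
r_1² = (0.33)² = 0.1089
Numerator = -0.72 − 0.1089 = -0.8289; denominator = 1 − 0.1089 = 0.8911
φ_{22} = -0.8289 / 0.8911 = -0.930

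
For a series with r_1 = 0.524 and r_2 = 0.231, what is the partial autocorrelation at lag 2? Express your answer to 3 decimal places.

φ_{22} = (r_2 − r_1²) / (1 − r_1²)
r_1² = (0.524)² = 0.274576
Numerator = 0.231 − 0.2746 = -0.0436; denominator = 1 − 0.2746 = 0.7254
φ_{22} = -0.0436 / 0.7254 = -0.060

-0.060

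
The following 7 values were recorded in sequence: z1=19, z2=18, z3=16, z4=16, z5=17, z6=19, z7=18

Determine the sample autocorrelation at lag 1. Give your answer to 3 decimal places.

0.319

Mean z̄ = (19 + 18 + 16 + 16 + 17 + 19 + 18)/7 = 17.5714
Deviations from mean: 1.4286, 0.4286, -1.5714, -1.5714, -0.5714, 1.4286, 0.4286
Numerator Σ_{t=1}^{6}(z_t−z̄)(z_{t+1}−z̄) = 3.1020
Denominator Σ(z_t−z̄)² = 9.7143
r_1 = 3.1020 / 9.7143 = 0.319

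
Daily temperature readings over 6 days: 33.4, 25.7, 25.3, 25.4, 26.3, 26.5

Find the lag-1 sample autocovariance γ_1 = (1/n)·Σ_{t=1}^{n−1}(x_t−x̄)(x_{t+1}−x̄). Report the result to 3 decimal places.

Mean x̄ = (33.4 + 25.7 + 25.3 + 25.4 + 26.3 + 26.5)/6 = 27.1000
Deviations: 6.3000, -1.4000, -1.8000, -1.7000, -0.8000, -0.6000
Σ_{t=1}^{5}(x_t−x̄)(x_{t+1}−x̄) = -1.4000
γ_1 = -1.4000 / 6 = -0.233

-0.233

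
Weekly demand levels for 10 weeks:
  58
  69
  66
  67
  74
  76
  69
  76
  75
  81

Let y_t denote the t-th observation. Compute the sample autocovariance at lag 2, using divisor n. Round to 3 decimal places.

Mean ȳ = (58 + 69 + 66 + 67 + 74 + 76 + 69 + 76 + 75 + 81)/10 = 71.1000
Σ_{t=1}^{8}(y_t−ȳ)(y_{t+2}−ȳ) = 98.7800
γ_2 = 98.7800 / 10 = 9.878

9.878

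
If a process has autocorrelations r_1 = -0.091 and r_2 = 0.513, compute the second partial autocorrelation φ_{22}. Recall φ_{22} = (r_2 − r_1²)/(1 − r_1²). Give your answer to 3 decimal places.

0.509

φ_{22} = (r_2 − r_1²) / (1 − r_1²)
r_1² = (-0.091)² = 0.008281
Numerator = 0.513 − 0.0083 = 0.5047; denominator = 1 − 0.0083 = 0.9917
φ_{22} = 0.5047 / 0.9917 = 0.509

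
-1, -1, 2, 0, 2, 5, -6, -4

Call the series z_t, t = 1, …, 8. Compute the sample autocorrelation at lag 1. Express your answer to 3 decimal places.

0.042

Mean z̄ = (-1 − 1 + 2 + 0 + 2 + 5 − 6 − 4)/8 = -0.3750
Numerator Σ_{t=1}^{7}(z_t−z̄)(z_{t+1}−z̄) = 3.6094
Denominator Σ(z_t−z̄)² = 85.8750
r_1 = 3.6094 / 85.8750 = 0.042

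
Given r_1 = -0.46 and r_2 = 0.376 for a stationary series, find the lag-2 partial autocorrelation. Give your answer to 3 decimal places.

φ_{22} = (r_2 − r_1²) / (1 − r_1²)
r_1² = (-0.46)² = 0.2116
Numerator = 0.376 − 0.2116 = 0.1644; denominator = 1 − 0.2116 = 0.7884
φ_{22} = 0.1644 / 0.7884 = 0.209

0.209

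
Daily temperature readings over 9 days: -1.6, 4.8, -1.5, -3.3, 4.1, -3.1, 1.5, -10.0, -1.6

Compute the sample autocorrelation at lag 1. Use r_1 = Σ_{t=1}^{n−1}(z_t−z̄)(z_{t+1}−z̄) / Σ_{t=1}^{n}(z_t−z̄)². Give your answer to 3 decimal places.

-0.319

Mean z̄ = (-1.6 + 4.8 − 1.5 − 3.3 + 4.1 − 3.1 + 1.5 − 10.0 − 1.6)/9 = -1.1889
Numerator Σ_{t=1}^{8}(z_t−z̄)(z_{t+1}−z̄) = -50.1501
Denominator Σ(z_t−z̄)² = 157.2489
r_1 = -50.1501 / 157.2489 = -0.319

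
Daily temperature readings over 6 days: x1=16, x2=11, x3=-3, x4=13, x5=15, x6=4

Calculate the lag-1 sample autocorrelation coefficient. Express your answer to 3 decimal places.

Mean x̄ = (16 + 11 − 3 + 13 + 15 + 4)/6 = 9.3333
Deviations from mean: 6.6667, 1.6667, -12.3333, 3.6667, 5.6667, -5.3333
Σ(x_t−x̄)(x_{t+1}−x̄) = (11.1111) + (-20.5556) + (-45.2222) + (20.7778) + (-30.2222) = -64.1111
Denominator Σ(x_t−x̄)² = 273.3333
r_1 = -64.1111 / 273.3333 = -0.235

-0.235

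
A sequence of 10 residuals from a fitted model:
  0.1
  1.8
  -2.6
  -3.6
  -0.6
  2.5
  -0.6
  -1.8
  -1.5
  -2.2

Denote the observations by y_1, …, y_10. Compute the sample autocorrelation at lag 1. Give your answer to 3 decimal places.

Mean ȳ = (0.1 + 1.8 − 2.6 − 3.6 − 0.6 + 2.5 − 0.6 − 1.8 − 1.5 − 2.2)/10 = -0.8500
Numerator Σ_{t=1}^{9}(y_t−ȳ)(y_{t+1}−ȳ) = 4.9375
Denominator Σ(y_t−ȳ)² = 33.0450
r_1 = 4.9375 / 33.0450 = 0.149

0.149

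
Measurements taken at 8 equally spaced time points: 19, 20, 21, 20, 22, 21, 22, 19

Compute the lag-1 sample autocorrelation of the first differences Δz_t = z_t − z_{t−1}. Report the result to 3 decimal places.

First differences Δz: 1, 1, -1, 2, -1, 1, -3
Mean of differences = 0.0000
Numerator Σ(Δz_t−Δz̄)(Δz_{t+1}−Δz̄) = -8.0000
Denominator Σ(Δz_t−Δz̄)² = 18.0000
r_1(Δz) = -8.0000 / 18.0000 = -0.444

-0.444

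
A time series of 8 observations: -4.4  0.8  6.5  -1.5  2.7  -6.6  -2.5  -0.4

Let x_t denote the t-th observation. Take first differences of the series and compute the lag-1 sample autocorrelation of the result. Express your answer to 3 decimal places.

-0.473

First differences Δx: 5.2, 5.7, -8.0, 4.2, -9.3, 4.1, 2.1
Mean of differences = 0.5714
Numerator Σ(Δx_t−Δx̄)(Δx_{t+1}−Δx̄) = -116.5808
Denominator Σ(Δx_t−Δx̄)² = 246.5943
r_1(Δx) = -116.5808 / 246.5943 = -0.473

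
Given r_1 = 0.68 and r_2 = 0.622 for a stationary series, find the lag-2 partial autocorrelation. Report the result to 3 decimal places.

0.297

φ_{22} = (r_2 − r_1²) / (1 − r_1²)
r_1² = (0.68)² = 0.4624
Numerator = 0.622 − 0.4624 = 0.1596; denominator = 1 − 0.4624 = 0.5376
φ_{22} = 0.1596 / 0.5376 = 0.297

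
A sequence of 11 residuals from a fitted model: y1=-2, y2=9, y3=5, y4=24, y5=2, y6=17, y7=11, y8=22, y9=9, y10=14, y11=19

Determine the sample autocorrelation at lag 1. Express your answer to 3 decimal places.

Mean ȳ = (-2 + 9 + 5 + 24 + 2 + 17 + 11 + 22 + 9 + 14 + 19)/11 = 11.8182
Numerator Σ_{t=1}^{10}(y_t−ȳ)(y_{t+1}−ȳ) = -227.1240
Denominator Σ(y_t−ȳ)² = 685.6364
r_1 = -227.1240 / 685.6364 = -0.331

-0.331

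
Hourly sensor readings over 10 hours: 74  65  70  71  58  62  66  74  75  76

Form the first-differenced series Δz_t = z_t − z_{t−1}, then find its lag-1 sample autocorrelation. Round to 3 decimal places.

-0.135

First differences Δz: -9, 5, 1, -13, 4, 4, 8, 1, 1
Mean of differences = 0.2222
Numerator Σ(Δz_t−Δz̄)(Δz_{t+1}−Δz̄) = -50.2716
Denominator Σ(Δz_t−Δz̄)² = 373.5556
r_1(Δz) = -50.2716 / 373.5556 = -0.135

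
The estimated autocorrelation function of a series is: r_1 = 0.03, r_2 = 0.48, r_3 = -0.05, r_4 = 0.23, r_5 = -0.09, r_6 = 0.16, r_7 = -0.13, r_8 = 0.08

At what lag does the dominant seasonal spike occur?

2

The largest autocorrelation is r_2 = 0.48, with weaker echoes at lags 4 (0.23) and 6 (0.16); the remaining lags stay at or below 0.08.
The dominant spike at lag 2 indicates a seasonal period of 2.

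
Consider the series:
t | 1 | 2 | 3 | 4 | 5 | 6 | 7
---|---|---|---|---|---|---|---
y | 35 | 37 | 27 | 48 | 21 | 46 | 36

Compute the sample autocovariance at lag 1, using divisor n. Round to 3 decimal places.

Mean ȳ = (35 + 37 + 27 + 48 + 21 + 46 + 36)/7 = 35.7143
Σ_{t=1}^{6}(y_t−ȳ)(y_{t+1}−ȳ) = -448.3673
γ_1 = -448.3673 / 7 = -64.052

-64.052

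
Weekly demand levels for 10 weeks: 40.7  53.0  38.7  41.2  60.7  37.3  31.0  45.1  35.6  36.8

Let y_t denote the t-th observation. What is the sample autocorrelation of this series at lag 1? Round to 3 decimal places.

Mean ȳ = (40.7 + 53.0 + 38.7 + 41.2 + 60.7 + 37.3 + 31.0 + 45.1 + 35.6 + 36.8)/10 = 42.0100
Numerator Σ_{t=1}^{9}(y_t−ȳ)(y_{t+1}−ȳ) = -119.8361
Denominator Σ(y_t−ȳ)² = 704.6090
r_1 = -119.8361 / 704.6090 = -0.170

-0.170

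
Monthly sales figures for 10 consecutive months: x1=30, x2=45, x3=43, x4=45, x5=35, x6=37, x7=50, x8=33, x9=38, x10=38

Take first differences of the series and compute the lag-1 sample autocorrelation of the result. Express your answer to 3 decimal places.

-0.429

First differences Δx: 15, -2, 2, -10, 2, 13, -17, 5, 0
Mean of differences = 0.8889
Numerator Σ(Δx_t−Δx̄)(Δx_{t+1}−Δx̄) = -348.5679
Denominator Σ(Δx_t−Δx̄)² = 812.8889
r_1(Δx) = -348.5679 / 812.8889 = -0.429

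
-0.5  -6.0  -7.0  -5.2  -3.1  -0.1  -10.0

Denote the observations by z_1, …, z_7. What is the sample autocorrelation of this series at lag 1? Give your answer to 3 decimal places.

Mean z̄ = (-0.5 − 6.0 − 7.0 − 5.2 − 3.1 − 0.1 − 10.0)/7 = -4.5571
Deviations from mean: 4.0571, -1.4429, -2.4429, -0.6429, 1.4571, 4.4571, -5.4429
Numerator Σ_{t=1}^{6}(z_t−z̄)(z_{t+1}−z̄) = -19.4604
Denominator Σ(z_t−z̄)² = 76.5371
r_1 = -19.4604 / 76.5371 = -0.254

-0.254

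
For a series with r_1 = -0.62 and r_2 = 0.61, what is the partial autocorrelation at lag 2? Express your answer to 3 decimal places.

0.366

φ_{22} = (r_2 − r_1²) / (1 − r_1²)
r_1² = (-0.62)² = 0.3844
Numerator = 0.61 − 0.3844 = 0.2256; denominator = 1 − 0.3844 = 0.6156
φ_{22} = 0.2256 / 0.6156 = 0.366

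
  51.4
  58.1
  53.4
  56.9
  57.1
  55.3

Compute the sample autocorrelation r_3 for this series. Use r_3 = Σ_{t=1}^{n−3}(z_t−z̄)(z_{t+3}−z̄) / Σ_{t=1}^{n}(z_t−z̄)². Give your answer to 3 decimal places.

-0.037

Mean z̄ = (51.4 + 58.1 + 53.4 + 56.9 + 57.1 + 55.3)/6 = 55.3667
Deviations from mean: -3.9667, 2.7333, -1.9667, 1.5333, 1.7333, -0.0667
Σ(z_t−z̄)(z_{t+3}−z̄) = (-6.0822) + (4.7378) + (0.1311) = -1.2133
Denominator Σ(z_t−z̄)² = 32.4333
r_3 = -1.2133 / 32.4333 = -0.037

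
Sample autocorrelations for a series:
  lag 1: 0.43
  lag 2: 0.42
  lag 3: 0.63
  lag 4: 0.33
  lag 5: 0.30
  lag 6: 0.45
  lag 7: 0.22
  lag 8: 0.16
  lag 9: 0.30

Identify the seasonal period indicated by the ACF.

3

The largest autocorrelation is r_3 = 0.63, with a weaker echo at lag 6 (0.45); the remaining lags stay at or below 0.43. The elevated value at lag 1 (0.43), dropping to 0.42 at lag 2, reflects decaying short-term dependence rather than seasonality.
The dominant spike at lag 3 indicates a seasonal period of 3.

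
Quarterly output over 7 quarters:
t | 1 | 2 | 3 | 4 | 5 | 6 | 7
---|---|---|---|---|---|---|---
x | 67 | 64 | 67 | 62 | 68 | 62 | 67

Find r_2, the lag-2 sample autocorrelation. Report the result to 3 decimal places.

Mean x̄ = (67 + 64 + 67 + 62 + 68 + 62 + 67)/7 = 65.2857
Deviations from mean: 1.7143, -1.2857, 1.7143, -3.2857, 2.7143, -3.2857, 1.7143
Σ(x_t−x̄)(x_{t+2}−x̄) = (2.9388) + (4.2245) + (4.6531) + (10.7959) + (4.6531) = 27.2653
Denominator Σ(x_t−x̄)² = 39.4286
r_2 = 27.2653 / 39.4286 = 0.692

0.692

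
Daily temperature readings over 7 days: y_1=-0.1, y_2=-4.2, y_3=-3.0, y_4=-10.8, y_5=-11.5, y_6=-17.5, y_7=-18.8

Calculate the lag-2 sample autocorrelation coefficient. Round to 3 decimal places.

Mean ȳ = (-0.1 − 4.2 − 3.0 − 10.8 − 11.5 − 17.5 − 18.8)/7 = -9.4143
Deviations from mean: 9.3143, 5.2143, 6.4143, -1.3857, -2.0857, -8.0857, -9.3857
Numerator Σ_{t=1}^{5}(y_t−ȳ)(y_{t+2}−ȳ) = 69.9210
Denominator Σ(y_t−ȳ)² = 314.8286
r_2 = 69.9210 / 314.8286 = 0.222

0.222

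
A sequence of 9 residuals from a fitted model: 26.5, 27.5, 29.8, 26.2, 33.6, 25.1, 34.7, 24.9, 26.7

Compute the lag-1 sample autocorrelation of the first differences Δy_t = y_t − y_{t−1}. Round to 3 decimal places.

First differences Δy: 1.0, 2.3, -3.6, 7.4, -8.5, 9.6, -9.8, 1.8
Mean of differences = 0.0250
Numerator Σ(Δy_t−Δȳ)(Δy_{t+1}−Δȳ) = -288.7756
Denominator Σ(Δy_t−Δȳ)² = 337.6950
r_1(Δy) = -288.7756 / 337.6950 = -0.855

-0.855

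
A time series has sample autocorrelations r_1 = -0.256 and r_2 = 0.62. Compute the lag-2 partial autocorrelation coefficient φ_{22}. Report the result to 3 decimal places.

0.593

φ_{22} = (r_2 − r_1²) / (1 − r_1²)
r_1² = (-0.256)² = 0.065536
Numerator = 0.62 − 0.0655 = 0.5545; denominator = 1 − 0.0655 = 0.9345
φ_{22} = 0.5545 / 0.9345 = 0.593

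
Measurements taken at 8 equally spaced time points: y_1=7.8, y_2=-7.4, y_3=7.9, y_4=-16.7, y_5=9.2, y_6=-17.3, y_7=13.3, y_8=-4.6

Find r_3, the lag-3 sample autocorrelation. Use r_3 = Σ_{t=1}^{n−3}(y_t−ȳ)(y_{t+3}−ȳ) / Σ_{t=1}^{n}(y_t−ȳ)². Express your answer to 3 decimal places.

-0.591

Mean ȳ = (7.8 − 7.4 + 7.9 − 16.7 + 9.2 − 17.3 + 13.3 − 4.6)/8 = -0.9750
Σ(y_t−ȳ)(y_{t+3}−ȳ) = (-137.9869) + (-65.3744) + (-144.8844) + (-224.4744) + (-36.8844) = -609.6044
Denominator Σ(y_t−ȳ)² = 1031.2750
r_3 = -609.6044 / 1031.2750 = -0.591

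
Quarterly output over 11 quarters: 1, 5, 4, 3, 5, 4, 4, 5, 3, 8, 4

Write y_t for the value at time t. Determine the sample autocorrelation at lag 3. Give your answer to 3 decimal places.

0.159

Mean ȳ = (1 + 5 + 4 + 3 + 5 + 4 + 4 + 5 + 3 + 8 + 4)/11 = 4.1818
Numerator Σ_{t=1}^{8}(y_t−ȳ)(y_{t+3}−ȳ) = 4.7190
Denominator Σ(y_t−ȳ)² = 29.6364
r_3 = 4.7190 / 29.6364 = 0.159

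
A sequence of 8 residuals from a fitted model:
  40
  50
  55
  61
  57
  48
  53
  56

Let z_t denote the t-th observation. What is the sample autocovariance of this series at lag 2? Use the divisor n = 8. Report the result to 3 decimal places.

-11.625

Mean z̄ = (40 + 50 + 55 + 61 + 57 + 48 + 53 + 56)/8 = 52.5000
Deviations: -12.5000, -2.5000, 2.5000, 8.5000, 4.5000, -4.5000, 0.5000, 3.5000
Σ_{t=1}^{6}(z_t−z̄)(z_{t+2}−z̄) = -93.0000
γ_2 = -93.0000 / 8 = -11.625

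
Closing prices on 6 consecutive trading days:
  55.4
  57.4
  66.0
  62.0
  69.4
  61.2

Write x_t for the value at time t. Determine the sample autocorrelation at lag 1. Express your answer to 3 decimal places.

Mean x̄ = (55.4 + 57.4 + 66.0 + 62.0 + 69.4 + 61.2)/6 = 61.9000
Deviations from mean: -6.5000, -4.5000, 4.1000, 0.1000, 7.5000, -0.7000
Σ(x_t−x̄)(x_{t+1}−x̄) = (29.2500) + (-18.4500) + (0.4100) + (0.7500) + (-5.2500) = 6.7100
Denominator Σ(x_t−x̄)² = 136.0600
r_1 = 6.7100 / 136.0600 = 0.049

0.049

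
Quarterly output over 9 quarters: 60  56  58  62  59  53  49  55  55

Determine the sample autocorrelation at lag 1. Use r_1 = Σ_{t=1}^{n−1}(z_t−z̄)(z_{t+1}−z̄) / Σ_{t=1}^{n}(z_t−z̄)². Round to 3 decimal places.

0.402

Mean z̄ = (60 + 56 + 58 + 62 + 59 + 53 + 49 + 55 + 55)/9 = 56.3333
Numerator Σ_{t=1}^{8}(z_t−z̄)(z_{t+1}−z̄) = 49.8889
Denominator Σ(z_t−z̄)² = 124.0000
r_1 = 49.8889 / 124.0000 = 0.402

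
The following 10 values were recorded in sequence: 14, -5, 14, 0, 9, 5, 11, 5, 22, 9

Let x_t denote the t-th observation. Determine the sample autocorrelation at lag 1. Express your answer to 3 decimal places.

-0.492

Mean x̄ = (14 − 5 + 14 + 0 + 9 + 5 + 11 + 5 + 22 + 9)/10 = 8.4000
Numerator Σ_{t=1}^{9}(x_t−x̄)(x_{t+1}−x̄) = -259.9600
Denominator Σ(x_t−x̄)² = 528.4000
r_1 = -259.9600 / 528.4000 = -0.492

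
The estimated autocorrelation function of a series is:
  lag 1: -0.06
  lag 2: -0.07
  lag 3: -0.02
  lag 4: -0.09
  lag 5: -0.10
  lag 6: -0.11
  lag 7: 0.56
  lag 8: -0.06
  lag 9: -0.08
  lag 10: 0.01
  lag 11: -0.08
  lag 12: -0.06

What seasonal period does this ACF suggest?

The largest autocorrelation is r_7 = 0.56; the remaining lags stay at or below 0.01.
The dominant spike at lag 7 indicates a seasonal period of 7.

7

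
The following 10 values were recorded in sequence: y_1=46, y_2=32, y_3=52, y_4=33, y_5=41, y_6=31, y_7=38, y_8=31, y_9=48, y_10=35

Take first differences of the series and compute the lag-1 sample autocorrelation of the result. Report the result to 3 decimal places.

First differences Δy: -14, 20, -19, 8, -10, 7, -7, 17, -13
Mean of differences = -1.2222
Numerator Σ(Δy_t−Δȳ)(Δy_{t+1}−Δȳ) = -1332.9383
Denominator Σ(Δy_t−Δȳ)² = 1663.5556
r_1(Δy) = -1332.9383 / 1663.5556 = -0.801

-0.801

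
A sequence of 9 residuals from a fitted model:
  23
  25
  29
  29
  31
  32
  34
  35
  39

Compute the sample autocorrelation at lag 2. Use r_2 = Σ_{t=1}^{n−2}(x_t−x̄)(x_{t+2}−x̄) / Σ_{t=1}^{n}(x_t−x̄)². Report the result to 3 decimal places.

0.273

Mean x̄ = (23 + 25 + 29 + 29 + 31 + 32 + 34 + 35 + 39)/9 = 30.7778
Numerator Σ_{t=1}^{7}(x_t−x̄)(x_{t+2}−x̄) = 53.9012
Denominator Σ(x_t−x̄)² = 197.5556
r_2 = 53.9012 / 197.5556 = 0.273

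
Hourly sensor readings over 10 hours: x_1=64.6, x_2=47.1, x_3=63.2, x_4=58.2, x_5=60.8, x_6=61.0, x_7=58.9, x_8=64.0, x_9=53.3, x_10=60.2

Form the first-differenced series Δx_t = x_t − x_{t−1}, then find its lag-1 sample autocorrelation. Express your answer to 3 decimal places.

First differences Δx: -17.5, 16.1, -5.0, 2.6, 0.2, -2.1, 5.1, -10.7, 6.9
Mean of differences = -0.4889
Numerator Σ(Δx_t−Δx̄)(Δx_{t+1}−Δx̄) = -511.4679
Denominator Σ(Δx_t−Δx̄)² = 787.6289
r_1(Δx) = -511.4679 / 787.6289 = -0.649

-0.649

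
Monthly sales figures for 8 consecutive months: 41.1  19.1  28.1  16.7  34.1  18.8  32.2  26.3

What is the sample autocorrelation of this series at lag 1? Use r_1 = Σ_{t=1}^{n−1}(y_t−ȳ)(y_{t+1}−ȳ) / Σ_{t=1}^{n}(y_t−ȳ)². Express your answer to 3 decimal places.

-0.600

Mean ȳ = (41.1 + 19.1 + 28.1 + 16.7 + 34.1 + 18.8 + 32.2 + 26.3)/8 = 27.0500
Deviations from mean: 14.0500, -7.9500, 1.0500, -10.3500, 7.0500, -8.2500, 5.1500, -0.7500
Σ(y_t−ȳ)(y_{t+1}−ȳ) = (-111.6975) + (-8.3475) + (-10.8675) + (-72.9675) + (-58.1625) + (-42.4875) + (-3.8625) = -308.3925
Denominator Σ(y_t−ȳ)² = 513.6800
r_1 = -308.3925 / 513.6800 = -0.600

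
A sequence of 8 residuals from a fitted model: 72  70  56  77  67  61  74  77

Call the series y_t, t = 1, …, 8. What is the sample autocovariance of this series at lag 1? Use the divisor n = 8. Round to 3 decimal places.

Mean ȳ = (72 + 70 + 56 + 77 + 67 + 61 + 74 + 77)/8 = 69.2500
Σ_{t=1}^{7}(y_t−ȳ)(y_{t+1}−ȳ) = -111.8125
γ_1 = -111.8125 / 8 = -13.977

-13.977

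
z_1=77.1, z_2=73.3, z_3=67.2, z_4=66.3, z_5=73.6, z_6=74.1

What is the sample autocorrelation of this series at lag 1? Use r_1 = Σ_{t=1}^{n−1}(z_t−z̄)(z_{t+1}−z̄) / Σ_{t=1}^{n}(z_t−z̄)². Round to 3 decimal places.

0.238

Mean z̄ = (77.1 + 73.3 + 67.2 + 66.3 + 73.6 + 74.1)/6 = 71.9333
Σ(z_t−z̄)(z_{t+1}−z̄) = (7.0611) + (-6.4689) + (26.6644) + (-9.3889) + (3.6111) = 21.4789
Denominator Σ(z_t−z̄)² = 90.1733
r_1 = 21.4789 / 90.1733 = 0.238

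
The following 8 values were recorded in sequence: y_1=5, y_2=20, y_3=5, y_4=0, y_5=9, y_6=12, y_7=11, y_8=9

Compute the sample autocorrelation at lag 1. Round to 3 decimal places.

Mean ȳ = (5 + 20 + 5 + 0 + 9 + 12 + 11 + 9)/8 = 8.8750
Deviations from mean: -3.8750, 11.1250, -3.8750, -8.8750, 0.1250, 3.1250, 2.1250, 0.1250
Σ(y_t−ȳ)(y_{t+1}−ȳ) = (-43.1094) + (-43.1094) + (34.3906) + (-1.1094) + (0.3906) + (6.6406) + (0.2656) = -45.6406
Denominator Σ(y_t−ȳ)² = 246.8750
r_1 = -45.6406 / 246.8750 = -0.185

-0.185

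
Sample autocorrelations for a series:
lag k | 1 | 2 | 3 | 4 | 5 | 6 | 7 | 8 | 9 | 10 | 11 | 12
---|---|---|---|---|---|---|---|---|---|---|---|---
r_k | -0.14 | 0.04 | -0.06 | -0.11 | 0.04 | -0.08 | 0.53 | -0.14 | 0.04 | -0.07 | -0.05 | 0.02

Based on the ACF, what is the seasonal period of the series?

7

The largest autocorrelation is r_7 = 0.53; the remaining lags stay at or below 0.04.
The dominant spike at lag 7 indicates a seasonal period of 7.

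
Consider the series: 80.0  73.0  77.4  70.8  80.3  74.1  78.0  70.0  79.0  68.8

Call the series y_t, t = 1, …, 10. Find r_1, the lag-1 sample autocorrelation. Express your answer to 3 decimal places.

-0.677

Mean ȳ = (80.0 + 73.0 + 77.4 + 70.8 + 80.3 + 74.1 + 78.0 + 70.0 + 79.0 + 68.8)/10 = 75.1400
Numerator Σ_{t=1}^{9}(y_t−ȳ)(y_{t+1}−ȳ) = -114.7936
Denominator Σ(y_t−ȳ)² = 169.5440
r_1 = -114.7936 / 169.5440 = -0.677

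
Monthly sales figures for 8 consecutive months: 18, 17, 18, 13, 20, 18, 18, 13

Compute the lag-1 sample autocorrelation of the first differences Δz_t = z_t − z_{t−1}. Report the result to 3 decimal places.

First differences Δz: -1, 1, -5, 7, -2, 0, -5
Mean of differences = -0.7143
Numerator Σ(Δz_t−Δz̄)(Δz_{t+1}−Δz̄) = -54.7959
Denominator Σ(Δz_t−Δz̄)² = 101.4286
r_1(Δz) = -54.7959 / 101.4286 = -0.540

-0.540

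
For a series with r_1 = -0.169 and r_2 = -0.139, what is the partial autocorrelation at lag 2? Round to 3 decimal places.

φ_{22} = (r_2 − r_1²) / (1 − r_1²)
r_1² = (-0.169)² = 0.028561
Numerator = -0.139 − 0.0286 = -0.1676; denominator = 1 − 0.0286 = 0.9714
φ_{22} = -0.1676 / 0.9714 = -0.172

-0.172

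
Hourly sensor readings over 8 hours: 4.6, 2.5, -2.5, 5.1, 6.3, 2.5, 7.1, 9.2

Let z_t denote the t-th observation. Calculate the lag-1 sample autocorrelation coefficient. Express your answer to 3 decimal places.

Mean z̄ = (4.6 + 2.5 − 2.5 + 5.1 + 6.3 + 2.5 + 7.1 + 9.2)/8 = 4.3500
Deviations from mean: 0.2500, -1.8500, -6.8500, 0.7500, 1.9500, -1.8500, 2.7500, 4.8500
Numerator Σ_{t=1}^{7}(z_t−z̄)(z_{t+1}−z̄) = 13.1775
Denominator Σ(z_t−z̄)² = 89.2800
r_1 = 13.1775 / 89.2800 = 0.148

0.148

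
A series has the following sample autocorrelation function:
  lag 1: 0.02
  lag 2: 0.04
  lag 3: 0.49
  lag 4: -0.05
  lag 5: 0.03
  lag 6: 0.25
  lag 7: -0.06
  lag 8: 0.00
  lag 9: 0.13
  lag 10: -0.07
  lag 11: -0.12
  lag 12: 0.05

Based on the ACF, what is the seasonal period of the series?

3

The largest autocorrelation is r_3 = 0.49, with a weaker echo at lag 6 (0.25); the remaining lags stay at or below 0.13.
The dominant spike at lag 3 indicates a seasonal period of 3.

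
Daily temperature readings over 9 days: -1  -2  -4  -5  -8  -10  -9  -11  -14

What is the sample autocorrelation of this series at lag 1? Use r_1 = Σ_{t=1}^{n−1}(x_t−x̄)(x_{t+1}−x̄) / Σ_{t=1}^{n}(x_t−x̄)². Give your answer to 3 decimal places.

0.615

Mean x̄ = (-1 − 2 − 4 − 5 − 8 − 10 − 9 − 11 − 14)/9 = -7.1111
Numerator Σ_{t=1}^{8}(x_t−x̄)(x_{t+1}−x̄) = 93.9877
Denominator Σ(x_t−x̄)² = 152.8889
r_1 = 93.9877 / 152.8889 = 0.615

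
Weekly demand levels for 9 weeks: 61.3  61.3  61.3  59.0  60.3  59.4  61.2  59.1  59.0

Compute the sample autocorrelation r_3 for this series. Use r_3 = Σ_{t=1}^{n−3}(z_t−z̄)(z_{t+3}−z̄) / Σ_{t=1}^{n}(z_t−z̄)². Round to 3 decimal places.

Mean z̄ = (61.3 + 61.3 + 61.3 + 59.0 + 60.3 + 59.4 + 61.2 + 59.1 + 59.0)/9 = 60.2111
Σ(z_t−z̄)(z_{t+3}−z̄) = (-1.3188) + (0.0968) + (-0.8832) + (-1.1977) + (-0.0988) + (0.9823) = -2.4193
Denominator Σ(z_t−z̄)² = 9.3689
r_3 = -2.4193 / 9.3689 = -0.258

-0.258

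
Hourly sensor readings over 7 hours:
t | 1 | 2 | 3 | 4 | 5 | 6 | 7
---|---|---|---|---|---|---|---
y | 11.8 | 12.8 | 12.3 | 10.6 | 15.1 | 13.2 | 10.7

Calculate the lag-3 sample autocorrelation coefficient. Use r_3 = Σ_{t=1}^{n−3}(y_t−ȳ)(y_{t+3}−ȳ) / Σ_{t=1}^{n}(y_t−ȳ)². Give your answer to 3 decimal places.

Mean ȳ = (11.8 + 12.8 + 12.3 + 10.6 + 15.1 + 13.2 + 10.7)/7 = 12.3571
Deviations from mean: -0.5571, 0.4429, -0.0571, -1.7571, 2.7429, 0.8429, -1.6571
Numerator Σ_{t=1}^{4}(y_t−ȳ)(y_{t+3}−ȳ) = 5.0573
Denominator Σ(y_t−ȳ)² = 14.5771
r_3 = 5.0573 / 14.5771 = 0.347

0.347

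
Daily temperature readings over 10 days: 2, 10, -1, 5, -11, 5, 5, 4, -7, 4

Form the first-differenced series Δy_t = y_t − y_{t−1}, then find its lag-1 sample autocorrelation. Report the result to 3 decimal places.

First differences Δy: 8, -11, 6, -16, 16, 0, -1, -11, 11
Mean of differences = 0.2222
Numerator Σ(Δy_t−Δȳ)(Δy_{t+1}−Δȳ) = -612.2716
Denominator Σ(Δy_t−Δȳ)² = 975.5556
r_1(Δy) = -612.2716 / 975.5556 = -0.628

-0.628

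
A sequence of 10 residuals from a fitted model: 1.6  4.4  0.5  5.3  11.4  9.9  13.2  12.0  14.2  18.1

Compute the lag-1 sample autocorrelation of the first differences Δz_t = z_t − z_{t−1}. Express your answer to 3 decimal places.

First differences Δz: 2.8, -3.9, 4.8, 6.1, -1.5, 3.3, -1.2, 2.2, 3.9
Mean of differences = 1.8333
Numerator Σ(Δz_t−Δz̄)(Δz_{t+1}−Δz̄) = -33.8078
Denominator Σ(Δz_t−Δz̄)² = 87.6800
r_1(Δz) = -33.8078 / 87.6800 = -0.386

-0.386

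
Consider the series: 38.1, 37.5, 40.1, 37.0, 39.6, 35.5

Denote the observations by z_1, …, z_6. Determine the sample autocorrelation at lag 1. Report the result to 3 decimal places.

-0.603

Mean z̄ = (38.1 + 37.5 + 40.1 + 37.0 + 39.6 + 35.5)/6 = 37.9667
Numerator Σ_{t=1}^{5}(z_t−z̄)(z_{t+1}−z̄) = -8.7278
Denominator Σ(z_t−z̄)² = 14.4733
r_1 = -8.7278 / 14.4733 = -0.603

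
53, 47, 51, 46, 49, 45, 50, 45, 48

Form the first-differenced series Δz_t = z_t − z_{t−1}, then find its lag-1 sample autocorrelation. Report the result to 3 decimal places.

First differences Δz: -6, 4, -5, 3, -4, 5, -5, 3
Mean of differences = -0.6250
Numerator Σ(Δz_t−Δz̄)(Δz_{t+1}−Δz̄) = -132.6406
Denominator Σ(Δz_t−Δz̄)² = 157.8750
r_1(Δz) = -132.6406 / 157.8750 = -0.840

-0.840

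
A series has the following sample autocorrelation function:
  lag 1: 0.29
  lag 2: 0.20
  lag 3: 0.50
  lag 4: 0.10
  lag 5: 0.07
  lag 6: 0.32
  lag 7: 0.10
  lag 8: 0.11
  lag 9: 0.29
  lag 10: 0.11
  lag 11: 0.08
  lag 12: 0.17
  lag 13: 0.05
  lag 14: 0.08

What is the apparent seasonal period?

3

The largest autocorrelation is r_3 = 0.50, with a weaker echo at lag 6 (0.32); the remaining lags stay at or below 0.29. The elevated value at lag 1 (0.29), dropping to 0.20 at lag 2, reflects decaying short-term dependence rather than seasonality.
The dominant spike at lag 3 indicates a seasonal period of 3.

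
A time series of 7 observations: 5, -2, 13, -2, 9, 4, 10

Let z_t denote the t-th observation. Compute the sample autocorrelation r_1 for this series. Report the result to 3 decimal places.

-0.729

Mean z̄ = (5 − 2 + 13 − 2 + 9 + 4 + 10)/7 = 5.2857
Deviations from mean: -0.2857, -7.2857, 7.7143, -7.2857, 3.7143, -1.2857, 4.7143
Σ(z_t−z̄)(z_{t+1}−z̄) = (2.0816) + (-56.2041) + (-56.2041) + (-27.0612) + (-4.7755) + (-6.0612) = -148.2245
Denominator Σ(z_t−z̄)² = 203.4286
r_1 = -148.2245 / 203.4286 = -0.729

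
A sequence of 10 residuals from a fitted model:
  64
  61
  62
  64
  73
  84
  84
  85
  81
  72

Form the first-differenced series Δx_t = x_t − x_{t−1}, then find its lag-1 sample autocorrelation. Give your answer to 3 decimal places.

0.422

First differences Δx: -3, 1, 2, 9, 11, 0, 1, -4, -9
Mean of differences = 0.8889
Numerator Σ(Δx_t−Δx̄)(Δx_{t+1}−Δx̄) = 129.4321
Denominator Σ(Δx_t−Δx̄)² = 306.8889
r_1(Δx) = 129.4321 / 306.8889 = 0.422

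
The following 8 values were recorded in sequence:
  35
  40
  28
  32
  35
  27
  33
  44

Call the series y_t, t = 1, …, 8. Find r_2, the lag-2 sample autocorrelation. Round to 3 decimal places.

Mean ȳ = (35 + 40 + 28 + 32 + 35 + 27 + 33 + 44)/8 = 34.2500
Deviations from mean: 0.7500, 5.7500, -6.2500, -2.2500, 0.7500, -7.2500, -1.2500, 9.7500
Σ(y_t−ȳ)(y_{t+2}−ȳ) = (-4.6875) + (-12.9375) + (-4.6875) + (16.3125) + (-0.9375) + (-70.6875) = -77.6250
Denominator Σ(y_t−ȳ)² = 227.5000
r_2 = -77.6250 / 227.5000 = -0.341

-0.341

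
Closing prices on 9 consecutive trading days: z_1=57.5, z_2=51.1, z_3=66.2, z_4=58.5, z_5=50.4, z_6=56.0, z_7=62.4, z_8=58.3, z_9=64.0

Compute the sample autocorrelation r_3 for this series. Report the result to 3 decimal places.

Mean z̄ = (57.5 + 51.1 + 66.2 + 58.5 + 50.4 + 56.0 + 62.4 + 58.3 + 64.0)/9 = 58.2667
Σ(z_t−z̄)(z_{t+3}−z̄) = (-0.1789) + (56.3778) + (-17.9822) + (0.9644) + (-0.2622) + (-12.9956) = 25.9233
Denominator Σ(z_t−z̄)² = 231.9200
r_3 = 25.9233 / 231.9200 = 0.112

0.112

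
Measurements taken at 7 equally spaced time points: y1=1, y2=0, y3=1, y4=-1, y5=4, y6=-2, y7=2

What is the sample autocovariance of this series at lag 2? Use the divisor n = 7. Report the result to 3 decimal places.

Mean ȳ = (1 + 0 + 1 − 1 + 4 − 2 + 2)/7 = 0.7143
Σ_{t=1}^{5}(y_t−ȳ)(y_{t+2}−ȳ) = 11.1224
γ_2 = 11.1224 / 7 = 1.589

1.589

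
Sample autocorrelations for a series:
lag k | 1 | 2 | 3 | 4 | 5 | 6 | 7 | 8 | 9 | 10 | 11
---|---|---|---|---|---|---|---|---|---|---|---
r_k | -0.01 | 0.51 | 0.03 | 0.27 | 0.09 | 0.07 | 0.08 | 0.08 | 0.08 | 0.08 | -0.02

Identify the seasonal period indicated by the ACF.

2

The largest autocorrelation is r_2 = 0.51, with a weaker echo at lag 4 (0.27); the remaining lags stay at or below 0.09.
The dominant spike at lag 2 indicates a seasonal period of 2.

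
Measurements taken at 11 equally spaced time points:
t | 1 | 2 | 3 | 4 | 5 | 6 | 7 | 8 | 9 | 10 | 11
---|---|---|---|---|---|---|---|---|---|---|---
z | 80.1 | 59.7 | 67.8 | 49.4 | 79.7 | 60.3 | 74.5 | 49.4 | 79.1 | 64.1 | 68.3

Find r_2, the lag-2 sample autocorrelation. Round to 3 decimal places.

Mean z̄ = (80.1 + 59.7 + 67.8 + 49.4 + 79.7 + 60.3 + 74.5 + 49.4 + 79.1 + 64.1 + 68.3)/11 = 66.5818
Numerator Σ_{t=1}^{9}(z_t−z̄)(z_{t+2}−z̄) = 633.7002
Denominator Σ(z_t−z̄)² = 1262.0764
r_2 = 633.7002 / 1262.0764 = 0.502

0.502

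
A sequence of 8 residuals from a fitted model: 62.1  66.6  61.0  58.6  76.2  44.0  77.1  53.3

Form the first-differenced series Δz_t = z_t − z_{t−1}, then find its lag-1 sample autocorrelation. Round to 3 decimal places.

-0.806

First differences Δz: 4.5, -5.6, -2.4, 17.6, -32.2, 33.1, -23.8
Mean of differences = -1.2571
Numerator Σ(Δz_t−Δz̄)(Δz_{t+1}−Δz̄) = -2462.7004
Denominator Σ(Δz_t−Δz̄)² = 3054.9571
r_1(Δz) = -2462.7004 / 3054.9571 = -0.806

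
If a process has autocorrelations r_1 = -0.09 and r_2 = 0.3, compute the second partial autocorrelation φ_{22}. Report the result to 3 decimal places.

φ_{22} = (r_2 − r_1²) / (1 − r_1²)
r_1² = (-0.09)² = 0.0081
Numerator = 0.3 − 0.0081 = 0.2919; denominator = 1 − 0.0081 = 0.9919
φ_{22} = 0.2919 / 0.9919 = 0.294

0.294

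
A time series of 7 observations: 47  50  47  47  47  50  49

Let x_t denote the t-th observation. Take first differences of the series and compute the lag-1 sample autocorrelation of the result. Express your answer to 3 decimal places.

-0.443

First differences Δx: 3, -3, 0, 0, 3, -1
Mean of differences = 0.3333
Numerator Σ(Δx_t−Δx̄)(Δx_{t+1}−Δx̄) = -12.1111
Denominator Σ(Δx_t−Δx̄)² = 27.3333
r_1(Δx) = -12.1111 / 27.3333 = -0.443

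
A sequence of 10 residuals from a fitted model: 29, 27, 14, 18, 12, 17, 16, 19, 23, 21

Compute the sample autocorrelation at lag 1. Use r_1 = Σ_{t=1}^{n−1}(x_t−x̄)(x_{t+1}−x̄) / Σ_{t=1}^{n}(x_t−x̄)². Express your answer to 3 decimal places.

0.310

Mean x̄ = (29 + 27 + 14 + 18 + 12 + 17 + 16 + 19 + 23 + 21)/10 = 19.6000
Numerator Σ_{t=1}^{9}(x_t−x̄)(x_{t+1}−x̄) = 83.2400
Denominator Σ(x_t−x̄)² = 268.4000
r_1 = 83.2400 / 268.4000 = 0.310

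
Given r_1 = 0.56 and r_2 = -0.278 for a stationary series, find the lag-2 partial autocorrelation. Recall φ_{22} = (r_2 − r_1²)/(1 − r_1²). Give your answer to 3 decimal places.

φ_{22} = (r_2 − r_1²) / (1 − r_1²)
r_1² = (0.56)² = 0.3136
Numerator = -0.278 − 0.3136 = -0.5916; denominator = 1 − 0.3136 = 0.6864
φ_{22} = -0.5916 / 0.6864 = -0.862

-0.862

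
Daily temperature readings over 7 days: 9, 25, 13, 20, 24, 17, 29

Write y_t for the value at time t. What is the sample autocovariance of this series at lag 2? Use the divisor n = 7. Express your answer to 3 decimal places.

Mean ȳ = (9 + 25 + 13 + 20 + 24 + 17 + 29)/7 = 19.5714
Σ_{t=1}^{5}(y_t−ȳ)(y_{t+2}−ȳ) = 83.3469
γ_2 = 83.3469 / 7 = 11.907

11.907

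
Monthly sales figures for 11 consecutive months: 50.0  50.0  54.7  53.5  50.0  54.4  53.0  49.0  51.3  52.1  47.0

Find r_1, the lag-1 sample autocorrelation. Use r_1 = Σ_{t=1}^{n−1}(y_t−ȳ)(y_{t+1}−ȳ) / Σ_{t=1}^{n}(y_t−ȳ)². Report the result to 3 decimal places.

-0.079

Mean ȳ = (50.0 + 50.0 + 54.7 + 53.5 + 50.0 + 54.4 + 53.0 + 49.0 + 51.3 + 52.1 + 47.0)/11 = 51.3636
Numerator Σ_{t=1}^{10}(y_t−ȳ)(y_{t+1}−ȳ) = -4.6250
Denominator Σ(y_t−ȳ)² = 58.3455
r_1 = -4.6250 / 58.3455 = -0.079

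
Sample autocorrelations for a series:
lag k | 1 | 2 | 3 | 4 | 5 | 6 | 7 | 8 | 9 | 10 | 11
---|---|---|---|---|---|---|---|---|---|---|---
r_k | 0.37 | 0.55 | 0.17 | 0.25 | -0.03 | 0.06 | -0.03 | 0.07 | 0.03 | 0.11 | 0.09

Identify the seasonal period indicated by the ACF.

The largest autocorrelation is r_2 = 0.55; the remaining lags stay at or below 0.37.
The dominant spike at lag 2 indicates a seasonal period of 2.

2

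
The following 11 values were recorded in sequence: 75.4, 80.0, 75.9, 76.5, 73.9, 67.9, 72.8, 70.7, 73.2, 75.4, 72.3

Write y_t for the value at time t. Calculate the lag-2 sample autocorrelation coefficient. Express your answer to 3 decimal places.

Mean ȳ = (75.4 + 80.0 + 75.9 + 76.5 + 73.9 + 67.9 + 72.8 + 70.7 + 73.2 + 75.4 + 72.3)/11 = 74.0000
Numerator Σ_{t=1}^{9}(y_t−ȳ)(y_{t+2}−ȳ) = 20.1700
Denominator Σ(y_t−ȳ)² = 102.8600
r_2 = 20.1700 / 102.8600 = 0.196

0.196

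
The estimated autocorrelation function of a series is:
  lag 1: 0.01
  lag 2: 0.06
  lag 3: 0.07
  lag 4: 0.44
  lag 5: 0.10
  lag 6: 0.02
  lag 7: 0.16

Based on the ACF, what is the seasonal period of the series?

The largest autocorrelation is r_4 = 0.44; the remaining lags stay at or below 0.16.
The dominant spike at lag 4 indicates a seasonal period of 4.

4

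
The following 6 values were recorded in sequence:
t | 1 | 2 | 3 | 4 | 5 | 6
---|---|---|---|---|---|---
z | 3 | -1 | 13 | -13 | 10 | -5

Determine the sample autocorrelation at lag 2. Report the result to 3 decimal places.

0.526

Mean z̄ = (3 − 1 + 13 − 13 + 10 − 5)/6 = 1.1667
Numerator Σ_{t=1}^{4}(z_t−z̄)(z_{t+2}−z̄) = 244.2778
Denominator Σ(z_t−z̄)² = 464.8333
r_2 = 244.2778 / 464.8333 = 0.526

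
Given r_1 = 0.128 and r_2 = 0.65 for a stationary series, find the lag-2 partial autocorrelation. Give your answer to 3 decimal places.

0.644

φ_{22} = (r_2 − r_1²) / (1 − r_1²)
r_1² = (0.128)² = 0.016384
Numerator = 0.65 − 0.0164 = 0.6336; denominator = 1 − 0.0164 = 0.9836
φ_{22} = 0.6336 / 0.9836 = 0.644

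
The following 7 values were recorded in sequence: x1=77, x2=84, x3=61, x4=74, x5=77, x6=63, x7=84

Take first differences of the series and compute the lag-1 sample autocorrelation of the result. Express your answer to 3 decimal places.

First differences Δx: 7, -23, 13, 3, -14, 21
Mean of differences = 1.1667
Numerator Σ(Δx_t−Δx̄)(Δx_{t+1}−Δx̄) = -733.8611
Denominator Σ(Δx_t−Δx̄)² = 1384.8333
r_1(Δx) = -733.8611 / 1384.8333 = -0.530

-0.530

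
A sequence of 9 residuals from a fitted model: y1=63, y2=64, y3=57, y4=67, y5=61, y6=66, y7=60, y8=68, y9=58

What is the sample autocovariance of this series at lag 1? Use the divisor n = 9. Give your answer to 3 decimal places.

Mean ȳ = (63 + 64 + 57 + 67 + 61 + 66 + 60 + 68 + 58)/9 = 62.6667
Σ_{t=1}^{8}(y_t−ȳ)(y_{t+1}−ȳ) = -92.4444
γ_1 = -92.4444 / 9 = -10.272

-10.272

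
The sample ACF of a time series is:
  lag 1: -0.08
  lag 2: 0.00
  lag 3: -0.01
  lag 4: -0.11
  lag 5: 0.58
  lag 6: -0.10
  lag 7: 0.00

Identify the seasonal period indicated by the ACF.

5

The largest autocorrelation is r_5 = 0.58; the remaining lags stay at or below 0.00.
The dominant spike at lag 5 indicates a seasonal period of 5.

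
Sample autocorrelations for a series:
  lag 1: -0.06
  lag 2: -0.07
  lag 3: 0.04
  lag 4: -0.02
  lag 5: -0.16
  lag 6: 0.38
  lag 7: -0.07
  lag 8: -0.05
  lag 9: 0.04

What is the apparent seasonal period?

The largest autocorrelation is r_6 = 0.38; the remaining lags stay at or below 0.04.
The dominant spike at lag 6 indicates a seasonal period of 6.

6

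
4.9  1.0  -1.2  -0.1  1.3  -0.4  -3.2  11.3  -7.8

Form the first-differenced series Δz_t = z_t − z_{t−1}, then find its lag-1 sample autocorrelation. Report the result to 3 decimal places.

-0.499

First differences Δz: -3.9, -2.2, 1.1, 1.4, -1.7, -2.8, 14.5, -19.1
Mean of differences = -1.5875
Numerator Σ(Δz_t−Δz̄)(Δz_{t+1}−Δz̄) = -293.6389
Denominator Σ(Δz_t−Δz̄)² = 588.8488
r_1(Δz) = -293.6389 / 588.8488 = -0.499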